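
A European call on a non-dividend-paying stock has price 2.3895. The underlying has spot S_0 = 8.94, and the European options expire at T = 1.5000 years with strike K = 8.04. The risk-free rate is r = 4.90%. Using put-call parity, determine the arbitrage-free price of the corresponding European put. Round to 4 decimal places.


Answer: Put price = 0.9198

Derivation:
Put-call parity: C - P = S_0 * exp(-qT) - K * exp(-rT).
S_0 * exp(-qT) = 8.9400 * 1.00000000 = 8.94000000
K * exp(-rT) = 8.0400 * 0.92913615 = 7.47025461
P = C - S*exp(-qT) + K*exp(-rT)
P = 2.3895 - 8.94000000 + 7.47025461 = 0.9198


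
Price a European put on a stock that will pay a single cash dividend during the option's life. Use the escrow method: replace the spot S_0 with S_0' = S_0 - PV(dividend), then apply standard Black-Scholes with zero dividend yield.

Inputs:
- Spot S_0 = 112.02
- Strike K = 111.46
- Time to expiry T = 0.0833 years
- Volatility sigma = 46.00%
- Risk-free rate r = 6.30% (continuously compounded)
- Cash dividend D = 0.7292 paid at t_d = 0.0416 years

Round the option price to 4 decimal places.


PV(D) = D * exp(-r * t_d) = 0.7292 * 0.99738263 = 0.72729141
S_0' = S_0 - PV(D) = 112.0200 - 0.72729141 = 111.29270859
d1 = (ln(S_0'/K) + (r + sigma^2/2)*T) / (sigma*sqrt(T)) = 0.09459645
d2 = d1 - sigma*sqrt(T) = -0.03816756
exp(-rT) = 0.99476585
N(-d1) = 0.46231769; N(-d2) = 0.51522296
P = K * exp(-rT) * N(-d2) - S_0' * N(-d1) = 111.4600 * 0.99476585 * 0.51522296 - 111.29270859 * 0.46231769 = 5.6736

Answer: Price = 5.6736


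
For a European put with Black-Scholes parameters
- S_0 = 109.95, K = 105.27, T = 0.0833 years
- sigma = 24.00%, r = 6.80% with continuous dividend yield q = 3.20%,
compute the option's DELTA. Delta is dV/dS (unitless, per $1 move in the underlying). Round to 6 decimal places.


Answer: Delta = -0.239492

Derivation:
d1 = 0.7058808621; d2 = 0.6366126876
phi(d1) = 0.3109657726; exp(-qT) = 0.9973379496; exp(-rT) = 0.9943516125
N(-d1) = 0.2401311150
Delta = -exp(-qT) * N(-d1) = -0.9973379496 * 0.2401311150 = -0.239492


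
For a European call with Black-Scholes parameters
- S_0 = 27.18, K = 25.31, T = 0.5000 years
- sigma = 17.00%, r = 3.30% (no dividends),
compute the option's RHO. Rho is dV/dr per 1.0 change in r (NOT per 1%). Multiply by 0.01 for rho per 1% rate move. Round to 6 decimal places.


d1 = 0.7903526670; d2 = 0.6701445142
phi(d1) = 0.2919224184; exp(-qT) = 1.0000000000; exp(-rT) = 0.9836353794
N(d2) = 0.7486171647
Rho = K*T*exp(-rT)*N(d2) = 25.3100 * 0.5000 * 0.9836353794 * 0.7486171647 = 9.318716

Answer: Rho = 9.318716


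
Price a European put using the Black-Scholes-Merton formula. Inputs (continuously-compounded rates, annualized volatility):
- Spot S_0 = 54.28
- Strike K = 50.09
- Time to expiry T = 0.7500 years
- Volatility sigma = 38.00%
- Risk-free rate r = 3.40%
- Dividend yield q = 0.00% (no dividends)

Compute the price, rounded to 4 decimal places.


Answer: Price = 4.3544

Derivation:
d1 = (ln(S/K) + (r - q + 0.5*sigma^2) * T) / (sigma * sqrt(T)) = 0.48614244
d2 = d1 - sigma * sqrt(T) = 0.15705279
exp(-rT) = 0.97482238; exp(-qT) = 1.00000000
P = K * exp(-rT) * N(-d2) - S_0 * exp(-qT) * N(-d1)
N(-d1) = 0.31343309; N(-d2) = 0.43760162
P = 50.0900 * 0.97482238 * 0.43760162 - 54.2800 * 1.00000000 * 0.31343309 = 4.3544


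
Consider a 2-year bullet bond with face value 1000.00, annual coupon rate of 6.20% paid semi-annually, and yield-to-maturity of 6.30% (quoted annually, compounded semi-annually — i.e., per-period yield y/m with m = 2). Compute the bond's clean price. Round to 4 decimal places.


Answer: Price = 998.1481

Derivation:
Coupon per period c = face * coupon_rate / m = 31.000000
Periods per year m = 2; per-period yield y/m = 0.031500
Number of cashflows N = 4
Cashflows (t years, CF_t, discount factor 1/(1+y/m)^(m*t), PV):
  t = 0.5000: CF_t = 31.000000, DF = 0.969462, PV = 30.053320
  t = 1.0000: CF_t = 31.000000, DF = 0.939856, PV = 29.135551
  t = 1.5000: CF_t = 31.000000, DF = 0.911155, PV = 28.245808
  t = 2.0000: CF_t = 1031.000000, DF = 0.883330, PV = 910.713420
Price P = sum_t PV_t = 998.148098


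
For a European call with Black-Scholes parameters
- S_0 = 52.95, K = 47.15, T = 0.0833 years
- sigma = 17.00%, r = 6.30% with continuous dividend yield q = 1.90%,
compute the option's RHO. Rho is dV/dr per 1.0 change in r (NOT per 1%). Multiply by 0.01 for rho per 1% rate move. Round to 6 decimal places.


Answer: Rho = 3.876270

Derivation:
d1 = 2.4637328859; d2 = 2.4146679289
phi(d1) = 0.0191792100; exp(-qT) = 0.9984185518; exp(-rT) = 0.9947658462
N(d2) = 0.9921252195
Rho = K*T*exp(-rT)*N(d2) = 47.1500 * 0.0833 * 0.9947658462 * 0.9921252195 = 3.876270


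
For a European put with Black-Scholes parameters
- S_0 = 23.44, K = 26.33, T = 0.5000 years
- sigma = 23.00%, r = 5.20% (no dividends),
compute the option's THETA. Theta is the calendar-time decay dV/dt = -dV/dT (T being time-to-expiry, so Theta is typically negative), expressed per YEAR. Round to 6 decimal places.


d1 = -0.4737001100; d2 = -0.6363346696
phi(d1) = 0.3566021907; exp(-qT) = 1.0000000000; exp(-rT) = 0.9743350896
Theta = -S*exp(-qT)*phi(d1)*sigma/(2*sqrt(T)) + r*K*exp(-rT)*N(-d2) - q*S*exp(-qT)*N(-d1)
N(-d1) = 0.6821431125; N(-d2) = 0.7377208438; sqrt(T) = 0.7071067812
Term 1 = -23.4400 * 1.0000000000 * 0.3566021907 * 0.2300 / (2 * 0.7071067812) = -1.3594224957
Term 2 = 0.0520 * 26.3300 * 0.9743350896 * 0.7377208438 = 0.9841348258
Term 3 = 0 (no dividend yield, q = 0)
Theta = -1.3594224957 + (0.9841348258) + (0.0000000000) = -0.375288

Answer: Theta = -0.375288


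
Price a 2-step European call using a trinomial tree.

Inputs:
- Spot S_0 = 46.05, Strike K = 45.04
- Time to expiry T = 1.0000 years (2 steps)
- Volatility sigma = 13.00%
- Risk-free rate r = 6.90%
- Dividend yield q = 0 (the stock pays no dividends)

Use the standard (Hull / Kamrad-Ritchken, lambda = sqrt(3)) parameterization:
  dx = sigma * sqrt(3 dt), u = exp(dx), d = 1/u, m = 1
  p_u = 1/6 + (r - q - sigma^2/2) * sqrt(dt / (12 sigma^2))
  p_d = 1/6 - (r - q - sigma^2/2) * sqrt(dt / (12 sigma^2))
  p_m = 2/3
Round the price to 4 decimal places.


Answer: Price = V(0,0) = 4.5407

Derivation:
dt = T/N = 0.500000; dx = sigma*sqrt(3*dt) = 0.159217
u = exp(dx) = 1.172592; d = 1/u = 0.852811
p_u = 0.261741, p_m = 0.666667, p_d = 0.071592
Discount per step: exp(-r*dt) = 0.966088
Stock lattice S(k, j) with j the centered position index:
  k=0: S(0,+0) = 46.0500
  k=1: S(1,-1) = 39.2720; S(1,+0) = 46.0500; S(1,+1) = 53.9979
  k=2: S(2,-2) = 33.4916; S(2,-1) = 39.2720; S(2,+0) = 46.0500; S(2,+1) = 53.9979; S(2,+2) = 63.3175
Terminal payoffs V(N, j) = max(S_T - K, 0):
  V(2,-2) = 0.000000; V(2,-1) = 0.000000; V(2,+0) = 1.010000; V(2,+1) = 8.957870; V(2,+2) = 18.277480
Backward induction: V(k, j) = exp(-r*dt) * [p_u * V(k+1, j+1) + p_m * V(k+1, j) + p_d * V(k+1, j-1)]
  V(1,-1) = exp(-r*dt) * [p_u*1.010000 + p_m*0.000000 + p_d*0.000000] = 0.255394
  V(1,+0) = exp(-r*dt) * [p_u*8.957870 + p_m*1.010000 + p_d*0.000000] = 2.915634
  V(1,+1) = exp(-r*dt) * [p_u*18.277480 + p_m*8.957870 + p_d*1.010000] = 10.460992
  V(0,+0) = exp(-r*dt) * [p_u*10.460992 + p_m*2.915634 + p_d*0.255394] = 4.540726


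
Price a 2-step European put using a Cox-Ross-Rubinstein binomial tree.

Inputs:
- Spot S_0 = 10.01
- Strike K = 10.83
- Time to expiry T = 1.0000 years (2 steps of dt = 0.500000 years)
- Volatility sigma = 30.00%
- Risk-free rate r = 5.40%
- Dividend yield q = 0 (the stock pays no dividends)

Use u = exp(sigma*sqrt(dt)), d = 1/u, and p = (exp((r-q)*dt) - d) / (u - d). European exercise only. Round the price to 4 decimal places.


Answer: Price = V(0,0) = 1.3574

Derivation:
dt = T/N = 0.500000
u = exp(sigma*sqrt(dt)) = 1.236311; d = 1/u = 0.808858
p = (exp((r-q)*dt) - d) / (u - d) = 0.511190
Discount per step: exp(-r*dt) = 0.973361
Stock lattice S(k, i) with i counting down-moves:
  k=0: S(0,0) = 10.0100
  k=1: S(1,0) = 12.3755; S(1,1) = 8.0967
  k=2: S(2,0) = 15.2999; S(2,1) = 10.0100; S(2,2) = 6.5491
Terminal payoffs V(N, i) = max(K - S_T, 0):
  V(2,0) = 0.000000; V(2,1) = 0.820000; V(2,2) = 4.280947
Backward induction: V(k, i) = exp(-r*dt) * [p * V(k+1, i) + (1-p) * V(k+1, i+1)].
  V(1,0) = exp(-r*dt) * [p*0.000000 + (1-p)*0.820000] = 0.390147
  V(1,1) = exp(-r*dt) * [p*0.820000 + (1-p)*4.280947] = 2.444835
  V(0,0) = exp(-r*dt) * [p*0.390147 + (1-p)*2.444835] = 1.357351


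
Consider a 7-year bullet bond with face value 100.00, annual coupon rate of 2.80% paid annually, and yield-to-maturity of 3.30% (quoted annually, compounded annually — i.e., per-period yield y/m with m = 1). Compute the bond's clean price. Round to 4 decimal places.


Coupon per period c = face * coupon_rate / m = 2.800000
Periods per year m = 1; per-period yield y/m = 0.033000
Number of cashflows N = 7
Cashflows (t years, CF_t, discount factor 1/(1+y/m)^(m*t), PV):
  t = 1.0000: CF_t = 2.800000, DF = 0.968054, PV = 2.710552
  t = 2.0000: CF_t = 2.800000, DF = 0.937129, PV = 2.623961
  t = 3.0000: CF_t = 2.800000, DF = 0.907192, PV = 2.540137
  t = 4.0000: CF_t = 2.800000, DF = 0.878211, PV = 2.458990
  t = 5.0000: CF_t = 2.800000, DF = 0.850156, PV = 2.380436
  t = 6.0000: CF_t = 2.800000, DF = 0.822997, PV = 2.304391
  t = 7.0000: CF_t = 102.800000, DF = 0.796705, PV = 81.901313
Price P = sum_t PV_t = 96.919778

Answer: Price = 96.9198


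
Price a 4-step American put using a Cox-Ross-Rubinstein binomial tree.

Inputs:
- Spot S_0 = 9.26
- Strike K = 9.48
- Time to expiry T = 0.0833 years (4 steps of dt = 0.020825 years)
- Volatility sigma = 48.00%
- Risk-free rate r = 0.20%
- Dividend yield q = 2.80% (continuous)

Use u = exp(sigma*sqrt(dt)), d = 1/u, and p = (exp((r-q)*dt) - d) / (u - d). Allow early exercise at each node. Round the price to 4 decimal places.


dt = T/N = 0.020825
u = exp(sigma*sqrt(dt)) = 1.071724; d = 1/u = 0.933076
p = (exp((r-q)*dt) - d) / (u - d) = 0.478786
Discount per step: exp(-r*dt) = 0.999958
Stock lattice S(k, i) with i counting down-moves:
  k=0: S(0,0) = 9.2600
  k=1: S(1,0) = 9.9242; S(1,1) = 8.6403
  k=2: S(2,0) = 10.6360; S(2,1) = 9.2600; S(2,2) = 8.0620
  k=3: S(3,0) = 11.3988; S(3,1) = 9.9242; S(3,2) = 8.6403; S(3,3) = 7.5225
  k=4: S(4,0) = 12.2164; S(4,1) = 10.6360; S(4,2) = 9.2600; S(4,3) = 8.0620; S(4,4) = 7.0191
Terminal payoffs V(N, i) = max(K - S_T, 0):
  V(4,0) = 0.000000; V(4,1) = 0.000000; V(4,2) = 0.220000; V(4,3) = 1.417951; V(4,4) = 2.460926
Backward induction: V(k, i) = exp(-r*dt) * [p * V(k+1, i) + (1-p) * V(k+1, i+1)]; then take max(V_cont, immediate exercise) for American.
  V(3,0) = exp(-r*dt) * [p*0.000000 + (1-p)*0.000000] = 0.000000; exercise = 0.000000; V(3,0) = max -> 0.000000
  V(3,1) = exp(-r*dt) * [p*0.000000 + (1-p)*0.220000] = 0.114662; exercise = 0.000000; V(3,1) = max -> 0.114662
  V(3,2) = exp(-r*dt) * [p*0.220000 + (1-p)*1.417951] = 0.844354; exercise = 0.839712; V(3,2) = max -> 0.844354
  V(3,3) = exp(-r*dt) * [p*1.417951 + (1-p)*2.460926] = 1.961483; exercise = 1.957493; V(3,3) = max -> 1.961483
  V(2,0) = exp(-r*dt) * [p*0.000000 + (1-p)*0.114662] = 0.059761; exercise = 0.000000; V(2,0) = max -> 0.059761
  V(2,1) = exp(-r*dt) * [p*0.114662 + (1-p)*0.844354] = 0.494968; exercise = 0.220000; V(2,1) = max -> 0.494968
  V(2,2) = exp(-r*dt) * [p*0.844354 + (1-p)*1.961483] = 1.426558; exercise = 1.417951; V(2,2) = max -> 1.426558
  V(1,0) = exp(-r*dt) * [p*0.059761 + (1-p)*0.494968] = 0.286585; exercise = 0.000000; V(1,0) = max -> 0.286585
  V(1,1) = exp(-r*dt) * [p*0.494968 + (1-p)*1.426558] = 0.980485; exercise = 0.839712; V(1,1) = max -> 0.980485
  V(0,0) = exp(-r*dt) * [p*0.286585 + (1-p)*0.980485] = 0.648229; exercise = 0.220000; V(0,0) = max -> 0.648229

Answer: Price = V(0,0) = 0.6482


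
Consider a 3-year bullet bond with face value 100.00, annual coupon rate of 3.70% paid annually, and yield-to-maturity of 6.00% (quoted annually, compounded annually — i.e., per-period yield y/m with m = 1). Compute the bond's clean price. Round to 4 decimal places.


Coupon per period c = face * coupon_rate / m = 3.700000
Periods per year m = 1; per-period yield y/m = 0.060000
Number of cashflows N = 3
Cashflows (t years, CF_t, discount factor 1/(1+y/m)^(m*t), PV):
  t = 1.0000: CF_t = 3.700000, DF = 0.943396, PV = 3.490566
  t = 2.0000: CF_t = 3.700000, DF = 0.889996, PV = 3.292987
  t = 3.0000: CF_t = 103.700000, DF = 0.839619, PV = 87.068520
Price P = sum_t PV_t = 93.852073

Answer: Price = 93.8521


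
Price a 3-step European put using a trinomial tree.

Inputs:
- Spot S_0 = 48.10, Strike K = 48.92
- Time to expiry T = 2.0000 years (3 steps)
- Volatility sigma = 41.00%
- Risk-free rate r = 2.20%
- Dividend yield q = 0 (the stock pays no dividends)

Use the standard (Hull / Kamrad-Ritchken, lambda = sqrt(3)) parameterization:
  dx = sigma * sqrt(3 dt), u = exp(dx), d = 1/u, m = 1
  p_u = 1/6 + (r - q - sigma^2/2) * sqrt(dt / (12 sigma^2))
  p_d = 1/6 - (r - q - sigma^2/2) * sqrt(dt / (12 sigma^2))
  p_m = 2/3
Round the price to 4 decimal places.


Answer: Price = V(0,0) = 9.3020

Derivation:
dt = T/N = 0.666667; dx = sigma*sqrt(3*dt) = 0.579828
u = exp(dx) = 1.785730; d = 1/u = 0.559995
p_u = 0.130995, p_m = 0.666667, p_d = 0.202338
Discount per step: exp(-r*dt) = 0.985440
Stock lattice S(k, j) with j the centered position index:
  k=0: S(0,+0) = 48.1000
  k=1: S(1,-1) = 26.9358; S(1,+0) = 48.1000; S(1,+1) = 85.8936
  k=2: S(2,-2) = 15.0839; S(2,-1) = 26.9358; S(2,+0) = 48.1000; S(2,+1) = 85.8936; S(2,+2) = 153.3829
  k=3: S(3,-3) = 8.4469; S(3,-2) = 15.0839; S(3,-1) = 26.9358; S(3,+0) = 48.1000; S(3,+1) = 85.8936; S(3,+2) = 153.3829; S(3,+3) = 273.9005
Terminal payoffs V(N, j) = max(K - S_T, 0):
  V(3,-3) = 40.473100; V(3,-2) = 33.836113; V(3,-1) = 21.984244; V(3,+0) = 0.820000; V(3,+1) = 0.000000; V(3,+2) = 0.000000; V(3,+3) = 0.000000
Backward induction: V(k, j) = exp(-r*dt) * [p_u * V(k+1, j+1) + p_m * V(k+1, j) + p_d * V(k+1, j-1)]
  V(2,-2) = exp(-r*dt) * [p_u*21.984244 + p_m*33.836113 + p_d*40.473100] = 33.136903
  V(2,-1) = exp(-r*dt) * [p_u*0.820000 + p_m*21.984244 + p_d*33.836113] = 21.295284
  V(2,+0) = exp(-r*dt) * [p_u*0.000000 + p_m*0.820000 + p_d*21.984244] = 4.922195
  V(2,+1) = exp(-r*dt) * [p_u*0.000000 + p_m*0.000000 + p_d*0.820000] = 0.163502
  V(2,+2) = exp(-r*dt) * [p_u*0.000000 + p_m*0.000000 + p_d*0.000000] = 0.000000
  V(1,-1) = exp(-r*dt) * [p_u*4.922195 + p_m*21.295284 + p_d*33.136903] = 21.232792
  V(1,+0) = exp(-r*dt) * [p_u*0.163502 + p_m*4.922195 + p_d*21.295284] = 7.500906
  V(1,+1) = exp(-r*dt) * [p_u*0.000000 + p_m*0.163502 + p_d*4.922195] = 1.088861
  V(0,+0) = exp(-r*dt) * [p_u*1.088861 + p_m*7.500906 + p_d*21.232792] = 9.302010


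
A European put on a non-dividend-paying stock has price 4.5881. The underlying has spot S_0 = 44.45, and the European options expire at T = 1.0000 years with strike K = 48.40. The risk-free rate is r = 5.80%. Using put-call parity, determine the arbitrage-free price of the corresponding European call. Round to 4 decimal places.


Put-call parity: C - P = S_0 * exp(-qT) - K * exp(-rT).
S_0 * exp(-qT) = 44.4500 * 1.00000000 = 44.45000000
K * exp(-rT) = 48.4000 * 0.94364995 = 45.67265746
C = P + S*exp(-qT) - K*exp(-rT)
C = 4.5881 + 44.45000000 - 45.67265746 = 3.3654

Answer: Call price = 3.3654


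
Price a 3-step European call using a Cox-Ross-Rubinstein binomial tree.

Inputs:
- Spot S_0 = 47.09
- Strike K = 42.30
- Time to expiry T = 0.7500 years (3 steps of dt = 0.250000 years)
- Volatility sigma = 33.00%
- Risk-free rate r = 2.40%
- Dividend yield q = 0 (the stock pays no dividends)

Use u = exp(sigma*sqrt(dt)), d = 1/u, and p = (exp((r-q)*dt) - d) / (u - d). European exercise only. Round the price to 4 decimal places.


Answer: Price = V(0,0) = 8.3670

Derivation:
dt = T/N = 0.250000
u = exp(sigma*sqrt(dt)) = 1.179393; d = 1/u = 0.847894
p = (exp((r-q)*dt) - d) / (u - d) = 0.476997
Discount per step: exp(-r*dt) = 0.994018
Stock lattice S(k, i) with i counting down-moves:
  k=0: S(0,0) = 47.0900
  k=1: S(1,0) = 55.5376; S(1,1) = 39.9273
  k=2: S(2,0) = 65.5007; S(2,1) = 47.0900; S(2,2) = 33.8541
  k=3: S(3,0) = 77.2511; S(3,1) = 55.5376; S(3,2) = 39.9273; S(3,3) = 28.7047
Terminal payoffs V(N, i) = max(S_T - K, 0):
  V(3,0) = 34.951062; V(3,1) = 13.237622; V(3,2) = 0.000000; V(3,3) = 0.000000
Backward induction: V(k, i) = exp(-r*dt) * [p * V(k+1, i) + (1-p) * V(k+1, i+1)].
  V(2,0) = exp(-r*dt) * [p*34.951062 + (1-p)*13.237622] = 23.453729
  V(2,1) = exp(-r*dt) * [p*13.237622 + (1-p)*0.000000] = 6.276538
  V(2,2) = exp(-r*dt) * [p*0.000000 + (1-p)*0.000000] = 0.000000
  V(1,0) = exp(-r*dt) * [p*23.453729 + (1-p)*6.276538] = 14.383452
  V(1,1) = exp(-r*dt) * [p*6.276538 + (1-p)*0.000000] = 2.975982
  V(0,0) = exp(-r*dt) * [p*14.383452 + (1-p)*2.975982] = 8.366962


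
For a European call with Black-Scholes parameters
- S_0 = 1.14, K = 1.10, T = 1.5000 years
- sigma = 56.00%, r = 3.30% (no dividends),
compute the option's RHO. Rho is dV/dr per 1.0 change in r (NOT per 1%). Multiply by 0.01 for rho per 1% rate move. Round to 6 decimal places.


d1 = 0.4671790516; d2 = -0.2186780764
phi(d1) = 0.3576978418; exp(-qT) = 1.0000000000; exp(-rT) = 0.9517051581
N(d2) = 0.4134504141
Rho = K*T*exp(-rT)*N(d2) = 1.1000 * 1.5000 * 0.9517051581 * 0.4134504141 = 0.649247

Answer: Rho = 0.649247


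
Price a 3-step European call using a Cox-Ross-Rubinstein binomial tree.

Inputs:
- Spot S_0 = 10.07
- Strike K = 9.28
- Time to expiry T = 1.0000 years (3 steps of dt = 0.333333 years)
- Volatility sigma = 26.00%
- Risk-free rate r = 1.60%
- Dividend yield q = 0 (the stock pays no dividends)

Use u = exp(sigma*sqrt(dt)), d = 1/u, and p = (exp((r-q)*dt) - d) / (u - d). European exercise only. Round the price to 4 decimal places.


Answer: Price = V(0,0) = 1.5676

Derivation:
dt = T/N = 0.333333
u = exp(sigma*sqrt(dt)) = 1.161963; d = 1/u = 0.860612
p = (exp((r-q)*dt) - d) / (u - d) = 0.480288
Discount per step: exp(-r*dt) = 0.994681
Stock lattice S(k, i) with i counting down-moves:
  k=0: S(0,0) = 10.0700
  k=1: S(1,0) = 11.7010; S(1,1) = 8.6664
  k=2: S(2,0) = 13.5961; S(2,1) = 10.0700; S(2,2) = 7.4584
  k=3: S(3,0) = 15.7982; S(3,1) = 11.7010; S(3,2) = 8.6664; S(3,3) = 6.4188
Terminal payoffs V(N, i) = max(S_T - K, 0):
  V(3,0) = 6.518167; V(3,1) = 2.420970; V(3,2) = 0.000000; V(3,3) = 0.000000
Backward induction: V(k, i) = exp(-r*dt) * [p * V(k+1, i) + (1-p) * V(k+1, i+1)].
  V(2,0) = exp(-r*dt) * [p*6.518167 + (1-p)*2.420970] = 4.365460
  V(2,1) = exp(-r*dt) * [p*2.420970 + (1-p)*0.000000] = 1.156578
  V(2,2) = exp(-r*dt) * [p*0.000000 + (1-p)*0.000000] = 0.000000
  V(1,0) = exp(-r*dt) * [p*4.365460 + (1-p)*1.156578] = 2.683415
  V(1,1) = exp(-r*dt) * [p*1.156578 + (1-p)*0.000000] = 0.552536
  V(0,0) = exp(-r*dt) * [p*2.683415 + (1-p)*0.552536] = 1.567589


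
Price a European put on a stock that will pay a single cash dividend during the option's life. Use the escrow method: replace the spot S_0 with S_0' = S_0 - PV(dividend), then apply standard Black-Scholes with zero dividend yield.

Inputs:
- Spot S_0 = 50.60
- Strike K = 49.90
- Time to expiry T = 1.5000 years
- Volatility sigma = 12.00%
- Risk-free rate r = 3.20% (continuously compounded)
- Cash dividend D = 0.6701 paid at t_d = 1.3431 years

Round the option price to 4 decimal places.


Answer: Price = 1.8160

Derivation:
PV(D) = D * exp(-r * t_d) = 0.6701 * 0.95793131 = 0.64190977
S_0' = S_0 - PV(D) = 50.6000 - 0.64190977 = 49.95809023
d1 = (ln(S_0'/K) + (r + sigma^2/2)*T) / (sigma*sqrt(T)) = 0.40799964
d2 = d1 - sigma*sqrt(T) = 0.26103025
exp(-rT) = 0.95313379
N(-d1) = 0.34163697; N(-d2) = 0.39703459
P = K * exp(-rT) * N(-d2) - S_0' * N(-d1) = 49.9000 * 0.95313379 * 0.39703459 - 49.95809023 * 0.34163697 = 1.8160


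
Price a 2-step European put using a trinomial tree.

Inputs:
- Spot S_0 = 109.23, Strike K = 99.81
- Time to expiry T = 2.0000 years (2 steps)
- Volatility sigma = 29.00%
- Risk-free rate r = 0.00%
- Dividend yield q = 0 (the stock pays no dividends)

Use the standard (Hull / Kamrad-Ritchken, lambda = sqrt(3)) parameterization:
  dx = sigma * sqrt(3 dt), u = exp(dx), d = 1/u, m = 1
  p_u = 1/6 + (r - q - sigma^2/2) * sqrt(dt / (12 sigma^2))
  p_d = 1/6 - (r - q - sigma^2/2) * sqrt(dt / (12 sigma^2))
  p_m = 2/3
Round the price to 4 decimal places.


Answer: Price = V(0,0) = 11.9733

Derivation:
dt = T/N = 1.000000; dx = sigma*sqrt(3*dt) = 0.502295
u = exp(dx) = 1.652509; d = 1/u = 0.605140
p_u = 0.124809, p_m = 0.666667, p_d = 0.208525
Discount per step: exp(-r*dt) = 1.000000
Stock lattice S(k, j) with j the centered position index:
  k=0: S(0,+0) = 109.2300
  k=1: S(1,-1) = 66.0995; S(1,+0) = 109.2300; S(1,+1) = 180.5036
  k=2: S(2,-2) = 39.9995; S(2,-1) = 66.0995; S(2,+0) = 109.2300; S(2,+1) = 180.5036; S(2,+2) = 298.2838
Terminal payoffs V(N, j) = max(K - S_T, 0):
  V(2,-2) = 59.810527; V(2,-1) = 33.710511; V(2,+0) = 0.000000; V(2,+1) = 0.000000; V(2,+2) = 0.000000
Backward induction: V(k, j) = exp(-r*dt) * [p_u * V(k+1, j+1) + p_m * V(k+1, j) + p_d * V(k+1, j-1)]
  V(1,-1) = exp(-r*dt) * [p_u*0.000000 + p_m*33.710511 + p_d*59.810527] = 34.945638
  V(1,+0) = exp(-r*dt) * [p_u*0.000000 + p_m*0.000000 + p_d*33.710511] = 7.029470
  V(1,+1) = exp(-r*dt) * [p_u*0.000000 + p_m*0.000000 + p_d*0.000000] = 0.000000
  V(0,+0) = exp(-r*dt) * [p_u*0.000000 + p_m*7.029470 + p_d*34.945638] = 11.973337


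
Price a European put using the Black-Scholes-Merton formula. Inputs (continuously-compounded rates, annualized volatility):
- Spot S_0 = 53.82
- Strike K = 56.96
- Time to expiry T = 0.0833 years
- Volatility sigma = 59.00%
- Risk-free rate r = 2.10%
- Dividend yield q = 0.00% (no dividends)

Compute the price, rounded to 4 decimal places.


d1 = (ln(S/K) + (r - q + 0.5*sigma^2) * T) / (sigma * sqrt(T)) = -0.23758189
d2 = d1 - sigma * sqrt(T) = -0.40786615
exp(-rT) = 0.99825223; exp(-qT) = 1.00000000
P = K * exp(-rT) * N(-d2) - S_0 * exp(-qT) * N(-d1)
N(-d1) = 0.59389730; N(-d2) = 0.65831403
P = 56.9600 * 0.99825223 * 0.65831403 - 53.8200 * 1.00000000 * 0.59389730 = 5.4685

Answer: Price = 5.4685


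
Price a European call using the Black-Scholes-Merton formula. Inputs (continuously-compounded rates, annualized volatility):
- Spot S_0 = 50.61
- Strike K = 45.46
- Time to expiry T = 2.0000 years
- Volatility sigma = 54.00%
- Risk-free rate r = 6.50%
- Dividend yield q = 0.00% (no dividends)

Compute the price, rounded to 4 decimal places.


Answer: Price = 19.4188

Derivation:
d1 = (ln(S/K) + (r - q + 0.5*sigma^2) * T) / (sigma * sqrt(T)) = 0.69259324
d2 = d1 - sigma * sqrt(T) = -0.07108208
exp(-rT) = 0.87809543; exp(-qT) = 1.00000000
C = S_0 * exp(-qT) * N(d1) - K * exp(-rT) * N(d2)
N(d1) = 0.75571757; N(d2) = 0.47166621
C = 50.6100 * 1.00000000 * 0.75571757 - 45.4600 * 0.87809543 * 0.47166621 = 19.4188


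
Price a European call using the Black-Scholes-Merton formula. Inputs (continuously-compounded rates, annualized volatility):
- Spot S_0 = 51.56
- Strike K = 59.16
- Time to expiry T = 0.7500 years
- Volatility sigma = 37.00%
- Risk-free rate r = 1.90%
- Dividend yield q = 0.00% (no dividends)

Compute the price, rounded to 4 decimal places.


d1 = (ln(S/K) + (r - q + 0.5*sigma^2) * T) / (sigma * sqrt(T)) = -0.22442373
d2 = d1 - sigma * sqrt(T) = -0.54485313
exp(-rT) = 0.98585105; exp(-qT) = 1.00000000
C = S_0 * exp(-qT) * N(d1) - K * exp(-rT) * N(d2)
N(d1) = 0.41121381; N(d2) = 0.29292727
C = 51.5600 * 1.00000000 * 0.41121381 - 59.1600 * 0.98585105 * 0.29292727 = 4.1178

Answer: Price = 4.1178


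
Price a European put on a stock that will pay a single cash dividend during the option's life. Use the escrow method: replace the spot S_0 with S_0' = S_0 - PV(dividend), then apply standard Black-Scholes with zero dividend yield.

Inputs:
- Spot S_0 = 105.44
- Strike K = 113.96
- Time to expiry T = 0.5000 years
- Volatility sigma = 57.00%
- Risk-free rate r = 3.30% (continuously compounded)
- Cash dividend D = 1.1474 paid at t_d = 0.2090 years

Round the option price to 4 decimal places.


PV(D) = D * exp(-r * t_d) = 1.1474 * 0.99312673 = 1.13951361
S_0' = S_0 - PV(D) = 105.4400 - 1.13951361 = 104.30048639
d1 = (ln(S_0'/K) + (r + sigma^2/2)*T) / (sigma*sqrt(T)) = 0.02271057
d2 = d1 - sigma*sqrt(T) = -0.38034029
exp(-rT) = 0.98363538
N(-d1) = 0.49094057; N(-d2) = 0.64815359
P = K * exp(-rT) * N(-d2) - S_0' * N(-d1) = 113.9600 * 0.98363538 * 0.64815359 - 104.30048639 * 0.49094057 = 21.4495

Answer: Price = 21.4495


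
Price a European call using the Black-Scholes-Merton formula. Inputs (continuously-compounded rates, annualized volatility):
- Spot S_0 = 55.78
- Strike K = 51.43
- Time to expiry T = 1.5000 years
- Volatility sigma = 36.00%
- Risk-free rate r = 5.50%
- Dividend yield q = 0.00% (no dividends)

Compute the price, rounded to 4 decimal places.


Answer: Price = 13.8107

Derivation:
d1 = (ln(S/K) + (r - q + 0.5*sigma^2) * T) / (sigma * sqrt(T)) = 0.59171898
d2 = d1 - sigma * sqrt(T) = 0.15081083
exp(-rT) = 0.92081144; exp(-qT) = 1.00000000
C = S_0 * exp(-qT) * N(d1) - K * exp(-rT) * N(d2)
N(d1) = 0.72298061; N(d2) = 0.55993753
C = 55.7800 * 1.00000000 * 0.72298061 - 51.4300 * 0.92081144 * 0.55993753 = 13.8107


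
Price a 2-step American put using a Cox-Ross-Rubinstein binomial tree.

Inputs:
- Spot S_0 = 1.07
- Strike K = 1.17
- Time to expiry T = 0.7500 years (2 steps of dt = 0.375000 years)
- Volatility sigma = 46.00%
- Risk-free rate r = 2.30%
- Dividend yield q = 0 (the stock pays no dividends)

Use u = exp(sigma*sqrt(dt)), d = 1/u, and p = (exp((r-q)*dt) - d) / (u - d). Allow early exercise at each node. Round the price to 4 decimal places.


Answer: Price = V(0,0) = 0.2238

Derivation:
dt = T/N = 0.375000
u = exp(sigma*sqrt(dt)) = 1.325370; d = 1/u = 0.754507
p = (exp((r-q)*dt) - d) / (u - d) = 0.445213
Discount per step: exp(-r*dt) = 0.991412
Stock lattice S(k, i) with i counting down-moves:
  k=0: S(0,0) = 1.0700
  k=1: S(1,0) = 1.4181; S(1,1) = 0.8073
  k=2: S(2,0) = 1.8796; S(2,1) = 1.0700; S(2,2) = 0.6091
Terminal payoffs V(N, i) = max(K - S_T, 0):
  V(2,0) = 0.000000; V(2,1) = 0.100000; V(2,2) = 0.560870
Backward induction: V(k, i) = exp(-r*dt) * [p * V(k+1, i) + (1-p) * V(k+1, i+1)]; then take max(V_cont, immediate exercise) for American.
  V(1,0) = exp(-r*dt) * [p*0.000000 + (1-p)*0.100000] = 0.055002; exercise = 0.000000; V(1,0) = max -> 0.055002
  V(1,1) = exp(-r*dt) * [p*0.100000 + (1-p)*0.560870] = 0.352630; exercise = 0.362678; V(1,1) = max -> 0.362678
  V(0,0) = exp(-r*dt) * [p*0.055002 + (1-p)*0.362678] = 0.223758; exercise = 0.100000; V(0,0) = max -> 0.223758


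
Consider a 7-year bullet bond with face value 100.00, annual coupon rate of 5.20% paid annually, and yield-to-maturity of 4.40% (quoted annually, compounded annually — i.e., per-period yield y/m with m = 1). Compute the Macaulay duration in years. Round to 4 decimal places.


Coupon per period c = face * coupon_rate / m = 5.200000
Periods per year m = 1; per-period yield y/m = 0.044000
Number of cashflows N = 7
Cashflows (t years, CF_t, discount factor 1/(1+y/m)^(m*t), PV):
  t = 1.0000: CF_t = 5.200000, DF = 0.957854, PV = 4.980843
  t = 2.0000: CF_t = 5.200000, DF = 0.917485, PV = 4.770922
  t = 3.0000: CF_t = 5.200000, DF = 0.878817, PV = 4.569849
  t = 4.0000: CF_t = 5.200000, DF = 0.841779, PV = 4.377250
  t = 5.0000: CF_t = 5.200000, DF = 0.806302, PV = 4.192768
  t = 6.0000: CF_t = 5.200000, DF = 0.772320, PV = 4.016061
  t = 7.0000: CF_t = 105.200000, DF = 0.739770, PV = 77.823767
Price P = sum_t PV_t = 104.731461
Macaulay numerator sum_t t * PV_t:
  t * PV_t at t = 1.0000: 4.980843
  t * PV_t at t = 2.0000: 9.541845
  t * PV_t at t = 3.0000: 13.709547
  t * PV_t at t = 4.0000: 17.509000
  t * PV_t at t = 5.0000: 20.963841
  t * PV_t at t = 6.0000: 24.096369
  t * PV_t at t = 7.0000: 544.766370
Macaulay duration D = (sum_t t * PV_t) / P = 635.567814 / 104.731461 = 6.068547

Answer: Macaulay duration = 6.0685 years


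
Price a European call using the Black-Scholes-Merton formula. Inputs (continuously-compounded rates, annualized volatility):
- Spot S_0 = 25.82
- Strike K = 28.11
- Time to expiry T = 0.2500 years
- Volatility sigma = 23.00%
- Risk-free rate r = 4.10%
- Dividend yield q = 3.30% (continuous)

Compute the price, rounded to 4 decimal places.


Answer: Price = 0.4224

Derivation:
d1 = (ln(S/K) + (r - q + 0.5*sigma^2) * T) / (sigma * sqrt(T)) = -0.66403043
d2 = d1 - sigma * sqrt(T) = -0.77903043
exp(-rT) = 0.98980235; exp(-qT) = 0.99178394
C = S_0 * exp(-qT) * N(d1) - K * exp(-rT) * N(d2)
N(d1) = 0.25333542; N(d2) = 0.21798089
C = 25.8200 * 0.99178394 * 0.25333542 - 28.1100 * 0.98980235 * 0.21798089 = 0.4224


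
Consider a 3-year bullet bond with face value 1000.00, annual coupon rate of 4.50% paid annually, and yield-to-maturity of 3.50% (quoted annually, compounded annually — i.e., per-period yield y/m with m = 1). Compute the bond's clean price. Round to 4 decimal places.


Coupon per period c = face * coupon_rate / m = 45.000000
Periods per year m = 1; per-period yield y/m = 0.035000
Number of cashflows N = 3
Cashflows (t years, CF_t, discount factor 1/(1+y/m)^(m*t), PV):
  t = 1.0000: CF_t = 45.000000, DF = 0.966184, PV = 43.478261
  t = 2.0000: CF_t = 45.000000, DF = 0.933511, PV = 42.007982
  t = 3.0000: CF_t = 1045.000000, DF = 0.901943, PV = 942.530127
Price P = sum_t PV_t = 1028.016370

Answer: Price = 1028.0164


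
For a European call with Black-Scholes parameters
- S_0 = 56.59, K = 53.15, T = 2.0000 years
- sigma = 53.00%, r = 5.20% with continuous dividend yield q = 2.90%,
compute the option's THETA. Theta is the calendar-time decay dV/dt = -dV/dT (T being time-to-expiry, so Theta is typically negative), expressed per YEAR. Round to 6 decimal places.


Answer: Theta = -3.425084

Derivation:
d1 = 0.5198091193; d2 = -0.2297240688
phi(d1) = 0.3485270988; exp(-qT) = 0.9436499474; exp(-rT) = 0.9012252974
Theta = -S*exp(-qT)*phi(d1)*sigma/(2*sqrt(T)) - r*K*exp(-rT)*N(d2) + q*S*exp(-qT)*N(d1)
N(d1) = 0.6984016887; N(d2) = 0.4091530954; sqrt(T) = 1.4142135624
Term 1 = -56.5900 * 0.9436499474 * 0.3485270988 * 0.5300 / (2 * 1.4142135624) = -3.4875307155
Term 2 = -0.0520 * 53.1500 * 0.9012252974 * 0.4091530954 = -1.0191211801
Term 3 = 0.0290 * 56.5900 * 0.9436499474 * 0.6984016887 = 1.0815681574
Theta = -3.4875307155 + (-1.0191211801) + (1.0815681574) = -3.425084


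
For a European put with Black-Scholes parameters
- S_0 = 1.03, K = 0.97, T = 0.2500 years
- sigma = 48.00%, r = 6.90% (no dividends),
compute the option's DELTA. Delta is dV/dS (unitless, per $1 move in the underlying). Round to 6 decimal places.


d1 = 0.4419500405; d2 = 0.2019500405
phi(d1) = 0.3618236095; exp(-qT) = 1.0000000000; exp(-rT) = 0.9828979294
N(-d1) = 0.3292626793
Delta = -exp(-qT) * N(-d1) = -1.0000000000 * 0.3292626793 = -0.329263

Answer: Delta = -0.329263


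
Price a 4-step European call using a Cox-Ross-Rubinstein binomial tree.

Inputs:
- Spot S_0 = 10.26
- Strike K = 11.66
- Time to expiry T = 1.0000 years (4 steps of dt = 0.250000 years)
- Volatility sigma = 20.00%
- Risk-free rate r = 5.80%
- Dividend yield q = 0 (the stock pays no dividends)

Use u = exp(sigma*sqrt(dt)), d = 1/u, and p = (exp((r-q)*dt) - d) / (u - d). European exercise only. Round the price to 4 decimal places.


Answer: Price = V(0,0) = 0.5548

Derivation:
dt = T/N = 0.250000
u = exp(sigma*sqrt(dt)) = 1.105171; d = 1/u = 0.904837
p = (exp((r-q)*dt) - d) / (u - d) = 0.547927
Discount per step: exp(-r*dt) = 0.985605
Stock lattice S(k, i) with i counting down-moves:
  k=0: S(0,0) = 10.2600
  k=1: S(1,0) = 11.3391; S(1,1) = 9.2836
  k=2: S(2,0) = 12.5316; S(2,1) = 10.2600; S(2,2) = 8.4002
  k=3: S(3,0) = 13.8496; S(3,1) = 11.3391; S(3,2) = 9.2836; S(3,3) = 7.6008
  k=4: S(4,0) = 15.3061; S(4,1) = 12.5316; S(4,2) = 10.2600; S(4,3) = 8.4002; S(4,4) = 6.8775
Terminal payoffs V(N, i) = max(S_T - K, 0):
  V(4,0) = 3.646121; V(4,1) = 0.871592; V(4,2) = 0.000000; V(4,3) = 0.000000; V(4,4) = 0.000000
Backward induction: V(k, i) = exp(-r*dt) * [p * V(k+1, i) + (1-p) * V(k+1, i+1)].
  V(3,0) = exp(-r*dt) * [p*3.646121 + (1-p)*0.871592] = 2.357402
  V(3,1) = exp(-r*dt) * [p*0.871592 + (1-p)*0.000000] = 0.470695
  V(3,2) = exp(-r*dt) * [p*0.000000 + (1-p)*0.000000] = 0.000000
  V(3,3) = exp(-r*dt) * [p*0.000000 + (1-p)*0.000000] = 0.000000
  V(2,0) = exp(-r*dt) * [p*2.357402 + (1-p)*0.470695] = 1.482816
  V(2,1) = exp(-r*dt) * [p*0.470695 + (1-p)*0.000000] = 0.254194
  V(2,2) = exp(-r*dt) * [p*0.000000 + (1-p)*0.000000] = 0.000000
  V(1,0) = exp(-r*dt) * [p*1.482816 + (1-p)*0.254194] = 0.914039
  V(1,1) = exp(-r*dt) * [p*0.254194 + (1-p)*0.000000] = 0.137275
  V(0,0) = exp(-r*dt) * [p*0.914039 + (1-p)*0.137275] = 0.554782


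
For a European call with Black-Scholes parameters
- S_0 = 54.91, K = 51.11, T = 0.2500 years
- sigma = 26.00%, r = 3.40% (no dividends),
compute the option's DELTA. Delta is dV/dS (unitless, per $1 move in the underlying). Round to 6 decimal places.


Answer: Delta = 0.752393

Derivation:
d1 = 0.6820408347; d2 = 0.5520408347
phi(d1) = 0.3161531967; exp(-qT) = 1.0000000000; exp(-rT) = 0.9915360229
N(d1) = 0.7523934348
Delta = exp(-qT) * N(d1) = 1.0000000000 * 0.7523934348 = 0.752393


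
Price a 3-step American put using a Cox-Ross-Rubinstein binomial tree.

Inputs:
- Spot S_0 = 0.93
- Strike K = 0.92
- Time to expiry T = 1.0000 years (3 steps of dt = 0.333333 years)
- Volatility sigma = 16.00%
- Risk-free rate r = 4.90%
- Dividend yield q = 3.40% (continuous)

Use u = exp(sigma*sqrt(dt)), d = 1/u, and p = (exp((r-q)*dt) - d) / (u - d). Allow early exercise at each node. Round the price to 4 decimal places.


dt = T/N = 0.333333
u = exp(sigma*sqrt(dt)) = 1.096777; d = 1/u = 0.911762
p = (exp((r-q)*dt) - d) / (u - d) = 0.504015
Discount per step: exp(-r*dt) = 0.983799
Stock lattice S(k, i) with i counting down-moves:
  k=0: S(0,0) = 0.9300
  k=1: S(1,0) = 1.0200; S(1,1) = 0.8479
  k=2: S(2,0) = 1.1187; S(2,1) = 0.9300; S(2,2) = 0.7731
  k=3: S(3,0) = 1.2270; S(3,1) = 1.0200; S(3,2) = 0.8479; S(3,3) = 0.7049
Terminal payoffs V(N, i) = max(K - S_T, 0):
  V(3,0) = 0.000000; V(3,1) = 0.000000; V(3,2) = 0.072061; V(3,3) = 0.215100
Backward induction: V(k, i) = exp(-r*dt) * [p * V(k+1, i) + (1-p) * V(k+1, i+1)]; then take max(V_cont, immediate exercise) for American.
  V(2,0) = exp(-r*dt) * [p*0.000000 + (1-p)*0.000000] = 0.000000; exercise = 0.000000; V(2,0) = max -> 0.000000
  V(2,1) = exp(-r*dt) * [p*0.000000 + (1-p)*0.072061] = 0.035162; exercise = 0.000000; V(2,1) = max -> 0.035162
  V(2,2) = exp(-r*dt) * [p*0.072061 + (1-p)*0.215100] = 0.140689; exercise = 0.146881; V(2,2) = max -> 0.146881
  V(1,0) = exp(-r*dt) * [p*0.000000 + (1-p)*0.035162] = 0.017157; exercise = 0.000000; V(1,0) = max -> 0.017157
  V(1,1) = exp(-r*dt) * [p*0.035162 + (1-p)*0.146881] = 0.089106; exercise = 0.072061; V(1,1) = max -> 0.089106
  V(0,0) = exp(-r*dt) * [p*0.017157 + (1-p)*0.089106] = 0.051987; exercise = 0.000000; V(0,0) = max -> 0.051987

Answer: Price = V(0,0) = 0.0520


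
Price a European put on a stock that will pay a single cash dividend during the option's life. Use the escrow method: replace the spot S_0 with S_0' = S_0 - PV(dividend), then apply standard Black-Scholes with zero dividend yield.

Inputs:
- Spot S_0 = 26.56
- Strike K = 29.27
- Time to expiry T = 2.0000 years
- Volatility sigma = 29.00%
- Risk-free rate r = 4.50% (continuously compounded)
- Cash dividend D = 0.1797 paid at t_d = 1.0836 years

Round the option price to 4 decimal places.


Answer: Price = 4.5002

Derivation:
PV(D) = D * exp(-r * t_d) = 0.1797 * 0.95240778 = 0.17114768
S_0' = S_0 - PV(D) = 26.5600 - 0.17114768 = 26.38885232
d1 = (ln(S_0'/K) + (r + sigma^2/2)*T) / (sigma*sqrt(T)) = 0.17184782
d2 = d1 - sigma*sqrt(T) = -0.23827411
exp(-rT) = 0.91393119
N(-d1) = 0.43177859; N(-d2) = 0.59416575
P = K * exp(-rT) * N(-d2) - S_0' * N(-d1) = 29.2700 * 0.91393119 * 0.59416575 - 26.38885232 * 0.43177859 = 4.5002


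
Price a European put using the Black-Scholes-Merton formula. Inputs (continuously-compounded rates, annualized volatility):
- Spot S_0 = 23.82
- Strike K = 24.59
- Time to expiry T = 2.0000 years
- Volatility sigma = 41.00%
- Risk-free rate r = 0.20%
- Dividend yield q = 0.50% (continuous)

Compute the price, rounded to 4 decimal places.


d1 = (ln(S/K) + (r - q + 0.5*sigma^2) * T) / (sigma * sqrt(T)) = 0.22469734
d2 = d1 - sigma * sqrt(T) = -0.35513023
exp(-rT) = 0.99600799; exp(-qT) = 0.99004983
P = K * exp(-rT) * N(-d2) - S_0 * exp(-qT) * N(-d1)
N(-d1) = 0.41110737; N(-d2) = 0.63875398
P = 24.5900 * 0.99600799 * 0.63875398 - 23.8200 * 0.99004983 * 0.41110737 = 5.9491

Answer: Price = 5.9491


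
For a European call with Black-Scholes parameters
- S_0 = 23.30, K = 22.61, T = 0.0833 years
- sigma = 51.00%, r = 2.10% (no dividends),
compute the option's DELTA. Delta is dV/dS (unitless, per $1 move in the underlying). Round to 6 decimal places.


Answer: Delta = 0.613980

Derivation:
d1 = 0.2897080519; d2 = 0.1425131811
phi(d1) = 0.3825469413; exp(-qT) = 1.0000000000; exp(-rT) = 0.9982522291
N(d1) = 0.6139802021
Delta = exp(-qT) * N(d1) = 1.0000000000 * 0.6139802021 = 0.613980


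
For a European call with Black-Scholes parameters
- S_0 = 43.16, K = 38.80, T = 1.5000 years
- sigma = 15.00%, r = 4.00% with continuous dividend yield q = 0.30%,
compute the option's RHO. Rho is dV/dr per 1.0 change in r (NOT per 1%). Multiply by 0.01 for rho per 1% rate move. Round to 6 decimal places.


Answer: Rho = 43.038173

Derivation:
d1 = 0.9736389346; d2 = 0.7899272039
phi(d1) = 0.2483478435; exp(-qT) = 0.9955101098; exp(-rT) = 0.9417645336
N(d2) = 0.7852148585
Rho = K*T*exp(-rT)*N(d2) = 38.8000 * 1.5000 * 0.9417645336 * 0.7852148585 = 43.038173


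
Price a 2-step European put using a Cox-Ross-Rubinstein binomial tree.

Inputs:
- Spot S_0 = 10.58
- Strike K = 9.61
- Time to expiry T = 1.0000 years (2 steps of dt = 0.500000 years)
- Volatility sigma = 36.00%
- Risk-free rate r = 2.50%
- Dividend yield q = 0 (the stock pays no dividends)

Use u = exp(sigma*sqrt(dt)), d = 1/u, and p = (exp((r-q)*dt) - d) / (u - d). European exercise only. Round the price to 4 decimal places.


Answer: Price = V(0,0) = 0.9207

Derivation:
dt = T/N = 0.500000
u = exp(sigma*sqrt(dt)) = 1.289892; d = 1/u = 0.775259
p = (exp((r-q)*dt) - d) / (u - d) = 0.461143
Discount per step: exp(-r*dt) = 0.987578
Stock lattice S(k, i) with i counting down-moves:
  k=0: S(0,0) = 10.5800
  k=1: S(1,0) = 13.6471; S(1,1) = 8.2022
  k=2: S(2,0) = 17.6032; S(2,1) = 10.5800; S(2,2) = 6.3589
Terminal payoffs V(N, i) = max(K - S_T, 0):
  V(2,0) = 0.000000; V(2,1) = 0.000000; V(2,2) = 3.251144
Backward induction: V(k, i) = exp(-r*dt) * [p * V(k+1, i) + (1-p) * V(k+1, i+1)].
  V(1,0) = exp(-r*dt) * [p*0.000000 + (1-p)*0.000000] = 0.000000
  V(1,1) = exp(-r*dt) * [p*0.000000 + (1-p)*3.251144] = 1.730138
  V(0,0) = exp(-r*dt) * [p*0.000000 + (1-p)*1.730138] = 0.920715


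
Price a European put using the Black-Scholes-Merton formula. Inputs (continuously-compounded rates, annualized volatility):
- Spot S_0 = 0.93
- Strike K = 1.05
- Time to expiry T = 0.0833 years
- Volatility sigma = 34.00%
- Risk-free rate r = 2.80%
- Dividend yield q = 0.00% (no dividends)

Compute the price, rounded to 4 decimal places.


Answer: Price = 0.1228

Derivation:
d1 = (ln(S/K) + (r - q + 0.5*sigma^2) * T) / (sigma * sqrt(T)) = -1.16390316
d2 = d1 - sigma * sqrt(T) = -1.26203308
exp(-rT) = 0.99767032; exp(-qT) = 1.00000000
P = K * exp(-rT) * N(-d2) - S_0 * exp(-qT) * N(-d1)
N(-d1) = 0.87776837; N(-d2) = 0.89653156
P = 1.0500 * 0.99767032 * 0.89653156 - 0.9300 * 1.00000000 * 0.87776837 = 0.1228


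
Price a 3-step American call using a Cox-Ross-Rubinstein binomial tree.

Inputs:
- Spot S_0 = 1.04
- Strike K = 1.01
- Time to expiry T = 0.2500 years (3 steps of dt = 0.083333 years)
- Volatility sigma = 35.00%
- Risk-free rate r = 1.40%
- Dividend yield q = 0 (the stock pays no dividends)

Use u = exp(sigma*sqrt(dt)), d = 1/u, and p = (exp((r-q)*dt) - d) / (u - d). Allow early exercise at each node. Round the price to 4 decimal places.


dt = T/N = 0.083333
u = exp(sigma*sqrt(dt)) = 1.106317; d = 1/u = 0.903900
p = (exp((r-q)*dt) - d) / (u - d) = 0.480529
Discount per step: exp(-r*dt) = 0.998834
Stock lattice S(k, i) with i counting down-moves:
  k=0: S(0,0) = 1.0400
  k=1: S(1,0) = 1.1506; S(1,1) = 0.9401
  k=2: S(2,0) = 1.2729; S(2,1) = 1.0400; S(2,2) = 0.8497
  k=3: S(3,0) = 1.4082; S(3,1) = 1.1506; S(3,2) = 0.9401; S(3,3) = 0.7681
Terminal payoffs V(N, i) = max(S_T - K, 0):
  V(3,0) = 0.398224; V(3,1) = 0.140569; V(3,2) = 0.000000; V(3,3) = 0.000000
Backward induction: V(k, i) = exp(-r*dt) * [p * V(k+1, i) + (1-p) * V(k+1, i+1)]; then take max(V_cont, immediate exercise) for American.
  V(2,0) = exp(-r*dt) * [p*0.398224 + (1-p)*0.140569] = 0.264072; exercise = 0.262894; V(2,0) = max -> 0.264072
  V(2,1) = exp(-r*dt) * [p*0.140569 + (1-p)*0.000000] = 0.067469; exercise = 0.030000; V(2,1) = max -> 0.067469
  V(2,2) = exp(-r*dt) * [p*0.000000 + (1-p)*0.000000] = 0.000000; exercise = 0.000000; V(2,2) = max -> 0.000000
  V(1,0) = exp(-r*dt) * [p*0.264072 + (1-p)*0.067469] = 0.161754; exercise = 0.140569; V(1,0) = max -> 0.161754
  V(1,1) = exp(-r*dt) * [p*0.067469 + (1-p)*0.000000] = 0.032383; exercise = 0.000000; V(1,1) = max -> 0.032383
  V(0,0) = exp(-r*dt) * [p*0.161754 + (1-p)*0.032383] = 0.094439; exercise = 0.030000; V(0,0) = max -> 0.094439

Answer: Price = V(0,0) = 0.0944
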